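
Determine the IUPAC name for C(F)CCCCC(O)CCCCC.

The longest carbon chain that includes the –OH group has 11 carbons, so the parent hydride is undecane.
An alcohol (–OH) is the principal characteristic group, giving the suffix -ol.
Choose the numbering such that the substituent locant set {1} is lower than {11} at the first point of difference.
With this numbering: the hydroxyl at C-6; a fluoro group at C-1.
The name is 1-fluoroundecan-6-ol.

1-fluoroundecan-6-ol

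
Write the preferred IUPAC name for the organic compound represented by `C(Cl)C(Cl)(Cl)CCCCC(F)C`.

1,2,2-trichloro-7-fluorooctane

The longest continuous carbon chain has 8 atoms, so the parent hydride is octane.
Choose the numbering such that the substituent locant set {1,2,2,7} is lower than {2,7,7,8} at the first point of difference.
That gives chloro groups at C-1 and C-2 (×2); a fluoro group at C-7.
Substituent prefixes are cited in alphabetical order (multiplying prefixes like di-/tri- are ignored for ordering).
Putting it together: 1,2,2-trichloro-7-fluorooctane.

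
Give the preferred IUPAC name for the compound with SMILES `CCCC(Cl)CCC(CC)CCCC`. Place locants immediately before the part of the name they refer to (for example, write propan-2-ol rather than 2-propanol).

The longest continuous carbon chain has 11 atoms, so the parent hydride is undecane.
Choose the numbering such that the substituent locant set {4,7} is lower than {5,8} at the first point of difference.
With this numbering: a chloro group at C-4; an ethyl group at C-7.
Prefixes are listed alphabetically: chloro, ethyl.
The name is 4-chloro-7-ethylundecane.

4-chloro-7-ethylundecane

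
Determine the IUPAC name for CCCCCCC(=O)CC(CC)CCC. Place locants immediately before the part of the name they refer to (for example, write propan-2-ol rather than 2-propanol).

4-ethyldodecan-6-one

The longest carbon chain that includes the carbonyl has 12 carbons, so the parent hydride is dodecane.
The principal characteristic group is a ketone (C=O on an internal carbon), named with the suffix -one.
The numbering direction is chosen so that numbering from this end puts the carbonyl group at C-6 rather than C-7.
This places the carbonyl at C-6; an ethyl group at C-4.
Assembling the pieces gives 4-ethyldodecan-6-one.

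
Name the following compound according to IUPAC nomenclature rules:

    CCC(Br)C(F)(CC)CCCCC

The longest carbon chain is 9 atoms: the parent is nonane.
The numbering direction is chosen so that the substituent locant set {3,4,4} is lower than {6,6,7} at the first point of difference.
This places a bromo group at C-3; an ethyl group at C-4; a fluoro group at C-4.
The substituents are ordered alphabetically, ignoring any di-/tri- multipliers.
Putting it together: 3-bromo-4-ethyl-4-fluorononane.

3-bromo-4-ethyl-4-fluorononane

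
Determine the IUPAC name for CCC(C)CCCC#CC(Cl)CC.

3-chloro-9-methylundec-4-yne

The longest chain bearing the multiple bond is 11 carbons long (undecane).
The chain contains a C≡C triple bond, so the unsaturation ending is -yne.
Choose the numbering such that numbering from this end puts the triple bond at C-4 rather than C-7.
That gives the triple bond between C-4 and C-5; a chloro group at C-3; a methyl group at C-9.
Prefixes are listed alphabetically: chloro, methyl.
Putting it together: 3-chloro-9-methylundec-4-yne.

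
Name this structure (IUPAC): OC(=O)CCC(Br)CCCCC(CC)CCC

The longest chain bearing the –COOH group is 12 carbons long (dodecane).
The highest-priority functional group is a carboxylic acid (terminal –COOH), so the name ends in -oic acid.
The numbering direction is chosen so that the carboxylic acid carbon is C-1 by definition.
That gives a bromo group at C-4; an ethyl group at C-9.
Prefixes are listed alphabetically: bromo, ethyl.
The name is 4-bromo-9-ethyldodecanoic acid.

4-bromo-9-ethyldodecanoic acid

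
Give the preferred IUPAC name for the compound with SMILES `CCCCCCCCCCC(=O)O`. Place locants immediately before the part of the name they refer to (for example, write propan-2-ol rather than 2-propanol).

Counting along the main chain through the –COOH group gives 11 carbons: the parent is undecane.
The principal characteristic group is a carboxylic acid (terminal –COOH), named with the suffix -oic acid.
Choose the numbering such that the carboxylic acid carbon is C-1 by definition.
Assembling the pieces gives undecanoic acid.

undecanoic acid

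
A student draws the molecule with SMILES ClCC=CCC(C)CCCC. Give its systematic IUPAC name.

The longest chain bearing the multiple bond is 9 carbons long (nonane).
There is one C=C double bond, indicated by the ending -ene.
Choose the numbering such that numbering from this end puts the double bond at C-2 rather than C-7.
This places the double bond between C-2 and C-3; a chloro group at C-1; a methyl group at C-5.
Prefixes are listed alphabetically: chloro, methyl.
Putting it together: 1-chloro-5-methylnon-2-ene.

1-chloro-5-methylnon-2-ene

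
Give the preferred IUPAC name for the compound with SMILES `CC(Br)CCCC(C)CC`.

The parent chain contains 8 carbons (octane).
Choose the numbering such that the substituent locant set {2,6} is lower than {3,7} at the first point of difference.
That gives a bromo group at C-2; a methyl group at C-6.
Substituent prefixes are cited in alphabetical order (multiplying prefixes like di-/tri- are ignored for ordering).
The name is 2-bromo-6-methyloctane.

2-bromo-6-methyloctane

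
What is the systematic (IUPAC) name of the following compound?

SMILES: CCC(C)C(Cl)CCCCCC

The parent chain contains 10 carbons (decane).
Choose the numbering such that the substituent locant set {3,4} is lower than {7,8} at the first point of difference.
With this numbering: a chloro group at C-4; a methyl group at C-3.
Substituent prefixes are cited in alphabetical order (multiplying prefixes like di-/tri- are ignored for ordering).
The name is 4-chloro-3-methyldecane.

4-chloro-3-methyldecane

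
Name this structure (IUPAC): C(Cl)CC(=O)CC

Counting along the main chain through the carbonyl gives 5 carbons: the parent is pentane.
The principal characteristic group is a ketone (C=O on an internal carbon), named with the suffix -one.
Choose the numbering such that the substituent locant set {1} is lower than {5} at the first point of difference.
With this numbering: the carbonyl at C-3; a chloro group at C-1.
Putting it together: 1-chloropentan-3-one.

1-chloropentan-3-one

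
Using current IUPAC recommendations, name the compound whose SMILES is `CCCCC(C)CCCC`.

The longest continuous carbon chain has 9 atoms, so the parent hydride is nonane.
Numbering from either end gives identical locants here.
That gives a methyl group at C-5.
Assembling the pieces gives 5-methylnonane.

5-methylnonane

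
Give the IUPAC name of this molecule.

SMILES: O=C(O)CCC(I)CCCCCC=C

The longest chain bearing the –COOH group and the multiple bond is 11 carbons long (undecane).
A carboxylic acid (terminal –COOH) is the principal characteristic group, giving the suffix -oic acid.
The chain contains a C=C double bond, so the unsaturation ending is -ene.
The numbering direction is chosen so that the carboxylic acid carbon is C-1 by definition.
That gives the double bond between C-10 and C-11; an iodo group at C-4.
The name is 4-iodoundec-10-enoic acid.

4-iodoundec-10-enoic acid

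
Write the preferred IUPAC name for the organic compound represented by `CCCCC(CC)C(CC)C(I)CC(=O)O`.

The longest chain bearing the –COOH group is 9 carbons long (nonane).
A carboxylic acid (terminal –COOH) is the principal characteristic group, giving the suffix -oic acid.
Number the chain so that the carboxylic acid carbon is C-1 by definition.
With this numbering: ethyl groups at C-4 and C-5; an iodo group at C-3.
The substituents are ordered alphabetically, ignoring any di-/tri- multipliers.
Putting it together: 4,5-diethyl-3-iodononanoic acid.

4,5-diethyl-3-iodononanoic acid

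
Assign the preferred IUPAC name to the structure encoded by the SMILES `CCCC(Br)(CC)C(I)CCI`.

4-bromo-4-ethyl-1,3-diiodoheptane

The longest carbon chain is 7 atoms: the parent is heptane.
Number the chain so that the substituent locant set {1,3,4,4} is lower than {4,4,5,7} at the first point of difference.
With this numbering: a bromo group at C-4; an ethyl group at C-4; iodo groups at C-1 and C-3.
The substituents are ordered alphabetically, ignoring any di-/tri- multipliers.
The name is 4-bromo-4-ethyl-1,3-diiodoheptane.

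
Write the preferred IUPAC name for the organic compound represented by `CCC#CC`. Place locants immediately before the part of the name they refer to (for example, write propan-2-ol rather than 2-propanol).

pent-2-yne

Counting along the main chain through the multiple bond gives 5 carbons: the parent is pentane.
The chain contains a C≡C triple bond, so the unsaturation ending is -yne.
Number the chain so that numbering from this end puts the triple bond at C-2 rather than C-3.
With this numbering: the triple bond between C-2 and C-3.
Assembling the pieces gives pent-2-yne.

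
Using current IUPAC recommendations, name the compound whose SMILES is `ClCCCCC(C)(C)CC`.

1-chloro-5,5-dimethylheptane

The parent chain contains 7 carbons (heptane).
Number the chain so that the substituent locant set {1,5,5} is lower than {3,3,7} at the first point of difference.
With this numbering: a chloro group at C-1; two methyl groups at C-5.
The substituents are ordered alphabetically, ignoring any di-/tri- multipliers.
Putting it together: 1-chloro-5,5-dimethylheptane.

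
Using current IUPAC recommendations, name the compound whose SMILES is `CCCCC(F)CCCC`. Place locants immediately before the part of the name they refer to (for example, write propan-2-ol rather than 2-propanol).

5-fluorononane

The longest continuous carbon chain has 9 atoms, so the parent hydride is nonane.
Numbering from either end gives identical locants here.
This places a fluoro group at C-5.
Putting it together: 5-fluorononane.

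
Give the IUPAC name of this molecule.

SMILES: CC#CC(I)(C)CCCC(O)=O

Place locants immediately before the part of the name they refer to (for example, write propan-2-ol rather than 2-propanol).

5-iodo-5-methyloct-6-ynoic acid

Counting along the main chain through the –COOH group and the multiple bond gives 8 carbons: the parent is octane.
A carboxylic acid (terminal –COOH) is the principal characteristic group, giving the suffix -oic acid.
There is one C≡C triple bond, indicated by the ending -yne.
Choose the numbering such that the carboxylic acid carbon is C-1 by definition.
With this numbering: the triple bond between C-6 and C-7; an iodo group at C-5; a methyl group at C-5.
Prefixes are listed alphabetically: iodo, methyl.
Assembling the pieces gives 5-iodo-5-methyloct-6-ynoic acid.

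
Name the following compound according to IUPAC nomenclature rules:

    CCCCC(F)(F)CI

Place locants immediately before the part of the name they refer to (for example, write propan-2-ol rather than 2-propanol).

The longest carbon chain is 6 atoms: the parent is hexane.
Number the chain so that the substituent locant set {1,2,2} is lower than {5,5,6} at the first point of difference.
With this numbering: two fluoro groups at C-2; an iodo group at C-1.
The substituents are ordered alphabetically, ignoring any di-/tri- multipliers.
Assembling the pieces gives 2,2-difluoro-1-iodohexane.

2,2-difluoro-1-iodohexane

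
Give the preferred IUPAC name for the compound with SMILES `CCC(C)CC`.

3-methylpentane

The longest continuous carbon chain has 5 atoms, so the parent hydride is pentane.
The molecule is symmetric, so either numbering direction gives the same locants.
This places a methyl group at C-3.
Assembling the pieces gives 3-methylpentane.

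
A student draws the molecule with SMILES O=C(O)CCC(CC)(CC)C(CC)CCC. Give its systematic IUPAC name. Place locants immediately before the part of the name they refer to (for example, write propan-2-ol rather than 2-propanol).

The longest carbon chain that includes the –COOH group has 8 carbons, so the parent hydride is octane.
The principal characteristic group is a carboxylic acid (terminal –COOH), named with the suffix -oic acid.
Choose the numbering such that the carboxylic acid carbon is C-1 by definition.
With this numbering: ethyl groups at C-4 (×2) and C-5.
Assembling the pieces gives 4,4,5-triethyloctanoic acid.

4,4,5-triethyloctanoic acid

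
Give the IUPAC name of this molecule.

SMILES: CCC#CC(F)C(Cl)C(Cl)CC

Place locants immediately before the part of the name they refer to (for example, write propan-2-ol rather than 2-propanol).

The longest carbon chain that includes the multiple bond has 9 carbons, so the parent hydride is nonane.
A C≡C triple bond in the chain gives the infix -yne-.
Number the chain so that numbering from this end puts the triple bond at C-3 rather than C-6.
That gives the triple bond between C-3 and C-4; chloro groups at C-6 and C-7; a fluoro group at C-5.
Substituent prefixes are cited in alphabetical order (multiplying prefixes like di-/tri- are ignored for ordering).
Assembling the pieces gives 6,7-dichloro-5-fluoronon-3-yne.

6,7-dichloro-5-fluoronon-3-yne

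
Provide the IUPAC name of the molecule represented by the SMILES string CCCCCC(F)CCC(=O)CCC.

Counting along the main chain through the carbonyl gives 12 carbons: the parent is dodecane.
A ketone (C=O on an internal carbon) is the principal characteristic group, giving the suffix -one.
The numbering direction is chosen so that numbering from this end puts the carbonyl group at C-4 rather than C-9.
With this numbering: the carbonyl at C-4; a fluoro group at C-7.
Assembling the pieces gives 7-fluorododecan-4-one.

7-fluorododecan-4-one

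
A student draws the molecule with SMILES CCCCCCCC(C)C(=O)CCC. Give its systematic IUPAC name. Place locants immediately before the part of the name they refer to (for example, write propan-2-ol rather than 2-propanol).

Counting along the main chain through the carbonyl gives 12 carbons: the parent is dodecane.
A ketone (C=O on an internal carbon) is the principal characteristic group, giving the suffix -one.
Choose the numbering such that numbering from this end puts the carbonyl group at C-4 rather than C-9.
This places the carbonyl at C-4; a methyl group at C-5.
The name is 5-methyldodecan-4-one.

5-methyldodecan-4-one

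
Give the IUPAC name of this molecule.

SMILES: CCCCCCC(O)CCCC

Counting along the main chain through the –OH group gives 11 carbons: the parent is undecane.
The principal characteristic group is an alcohol (–OH), named with the suffix -ol.
Choose the numbering such that numbering from this end puts the hydroxyl group at C-5 rather than C-7.
That gives the hydroxyl at C-5.
Assembling the pieces gives undecan-5-ol.

undecan-5-ol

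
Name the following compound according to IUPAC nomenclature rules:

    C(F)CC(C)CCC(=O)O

6-fluoro-4-methylhexanoic acid

The longest chain bearing the –COOH group is 6 carbons long (hexane).
A carboxylic acid (terminal –COOH) is the principal characteristic group, giving the suffix -oic acid.
Number the chain so that the carboxylic acid carbon is C-1 by definition.
With this numbering: a fluoro group at C-6; a methyl group at C-4.
Substituent prefixes are cited in alphabetical order (multiplying prefixes like di-/tri- are ignored for ordering).
Assembling the pieces gives 6-fluoro-4-methylhexanoic acid.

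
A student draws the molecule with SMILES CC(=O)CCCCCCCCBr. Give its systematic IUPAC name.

The longest carbon chain that includes the carbonyl has 10 carbons, so the parent hydride is decane.
The principal characteristic group is a ketone (C=O on an internal carbon), named with the suffix -one.
Number the chain so that numbering from this end puts the carbonyl group at C-2 rather than C-9.
This places the carbonyl at C-2; a bromo group at C-10.
Assembling the pieces gives 10-bromodecan-2-one.

10-bromodecan-2-one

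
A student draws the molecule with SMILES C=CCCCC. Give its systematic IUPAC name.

hex-1-ene

The longest carbon chain that includes the multiple bond has 6 carbons, so the parent hydride is hexane.
A C=C double bond in the chain gives the infix -ene-.
The numbering direction is chosen so that numbering from this end puts the double bond at C-1 rather than C-5.
That gives the double bond between C-1 and C-2.
Putting it together: hex-1-ene.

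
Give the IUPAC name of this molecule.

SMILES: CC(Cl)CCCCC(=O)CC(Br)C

The longest carbon chain that includes the carbonyl has 10 carbons, so the parent hydride is decane.
A ketone (C=O on an internal carbon) is the principal characteristic group, giving the suffix -one.
Number the chain so that numbering from this end puts the carbonyl group at C-4 rather than C-7.
With this numbering: the carbonyl at C-4; a bromo group at C-2; a chloro group at C-9.
Prefixes are listed alphabetically: bromo, chloro.
Putting it together: 2-bromo-9-chlorodecan-4-one.

2-bromo-9-chlorodecan-4-one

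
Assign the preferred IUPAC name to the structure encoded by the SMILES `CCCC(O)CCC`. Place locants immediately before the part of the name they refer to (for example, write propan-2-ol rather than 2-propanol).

Counting along the main chain through the –OH group gives 7 carbons: the parent is heptane.
The highest-priority functional group is an alcohol (–OH), so the name ends in -ol.
Both numbering directions give the same locant set; either may be used.
With this numbering: the hydroxyl at C-4.
Putting it together: heptan-4-ol.

heptan-4-ol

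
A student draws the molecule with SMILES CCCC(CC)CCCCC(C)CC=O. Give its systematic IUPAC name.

The longest chain bearing the –CHO group is 11 carbons long (undecane).
An aldehyde (terminal –CHO) is the principal characteristic group, giving the suffix -al.
Choose the numbering such that the aldehyde carbon is C-1 by definition.
This places an ethyl group at C-8; a methyl group at C-3.
Prefixes are listed alphabetically: ethyl, methyl.
The name is 8-ethyl-3-methylundecanal.

8-ethyl-3-methylundecanal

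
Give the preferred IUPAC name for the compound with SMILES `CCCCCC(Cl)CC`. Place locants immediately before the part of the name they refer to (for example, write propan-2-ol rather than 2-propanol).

The longest continuous carbon chain has 8 atoms, so the parent hydride is octane.
The numbering direction is chosen so that the substituent locant set {3} is lower than {6} at the first point of difference.
With this numbering: a chloro group at C-3.
Assembling the pieces gives 3-chlorooctane.

3-chlorooctane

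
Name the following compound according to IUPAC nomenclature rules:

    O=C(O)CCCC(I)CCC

5-iodooctanoic acid

The longest chain bearing the –COOH group is 8 carbons long (octane).
The highest-priority functional group is a carboxylic acid (terminal –COOH), so the name ends in -oic acid.
Number the chain so that the carboxylic acid carbon is C-1 by definition.
With this numbering: an iodo group at C-5.
Putting it together: 5-iodooctanoic acid.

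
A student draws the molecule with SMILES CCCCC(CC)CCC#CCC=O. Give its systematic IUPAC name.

The longest carbon chain that includes the –CHO group and the multiple bond has 11 carbons, so the parent hydride is undecane.
An aldehyde (terminal –CHO) is the principal characteristic group, giving the suffix -al.
There is one C≡C triple bond, indicated by the ending -yne.
Number the chain so that the aldehyde carbon is C-1 by definition.
With this numbering: the triple bond between C-3 and C-4; an ethyl group at C-7.
Putting it together: 7-ethylundec-3-ynal.

7-ethylundec-3-ynal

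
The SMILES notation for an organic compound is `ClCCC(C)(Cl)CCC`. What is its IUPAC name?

The longest continuous carbon chain has 6 atoms, so the parent hydride is hexane.
Number the chain so that the substituent locant set {1,3,3} is lower than {4,4,6} at the first point of difference.
With this numbering: chloro groups at C-1 and C-3; a methyl group at C-3.
Substituent prefixes are cited in alphabetical order (multiplying prefixes like di-/tri- are ignored for ordering).
Assembling the pieces gives 1,3-dichloro-3-methylhexane.

1,3-dichloro-3-methylhexane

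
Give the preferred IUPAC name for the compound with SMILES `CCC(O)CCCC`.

The longest chain bearing the –OH group is 7 carbons long (heptane).
The highest-priority functional group is an alcohol (–OH), so the name ends in -ol.
Number the chain so that numbering from this end puts the hydroxyl group at C-3 rather than C-5.
This places the hydroxyl at C-3.
Putting it together: heptan-3-ol.

heptan-3-ol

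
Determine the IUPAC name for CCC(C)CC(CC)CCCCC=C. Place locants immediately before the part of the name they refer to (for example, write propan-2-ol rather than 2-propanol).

7-ethyl-9-methylundec-1-ene

Counting along the main chain through the multiple bond gives 11 carbons: the parent is undecane.
There is one C=C double bond, indicated by the ending -ene.
The numbering direction is chosen so that numbering from this end puts the double bond at C-1 rather than C-10.
That gives the double bond between C-1 and C-2; an ethyl group at C-7; a methyl group at C-9.
Prefixes are listed alphabetically: ethyl, methyl.
Assembling the pieces gives 7-ethyl-9-methylundec-1-ene.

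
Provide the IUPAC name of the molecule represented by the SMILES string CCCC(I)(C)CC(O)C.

The longest chain bearing the –OH group is 7 carbons long (heptane).
The highest-priority functional group is an alcohol (–OH), so the name ends in -ol.
Choose the numbering such that numbering from this end puts the hydroxyl group at C-2 rather than C-6.
This places the hydroxyl at C-2; an iodo group at C-4; a methyl group at C-4.
Prefixes are listed alphabetically: iodo, methyl.
Assembling the pieces gives 4-iodo-4-methylheptan-2-ol.

4-iodo-4-methylheptan-2-ol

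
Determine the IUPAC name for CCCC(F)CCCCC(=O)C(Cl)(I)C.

The longest carbon chain that includes the carbonyl has 11 carbons, so the parent hydride is undecane.
The highest-priority functional group is a ketone (C=O on an internal carbon), so the name ends in -one.
The numbering direction is chosen so that numbering from this end puts the carbonyl group at C-3 rather than C-9.
With this numbering: the carbonyl at C-3; a chloro group at C-2; a fluoro group at C-8; an iodo group at C-2.
Substituent prefixes are cited in alphabetical order (multiplying prefixes like di-/tri- are ignored for ordering).
Putting it together: 2-chloro-8-fluoro-2-iodoundecan-3-one.

2-chloro-8-fluoro-2-iodoundecan-3-one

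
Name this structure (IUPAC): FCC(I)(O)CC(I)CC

1-fluoro-2,4-diiodohexan-2-ol

The longest chain bearing the –OH group is 6 carbons long (hexane).
An alcohol (–OH) is the principal characteristic group, giving the suffix -ol.
The numbering direction is chosen so that numbering from this end puts the hydroxyl group at C-2 rather than C-5.
With this numbering: the hydroxyl at C-2; a fluoro group at C-1; iodo groups at C-2 and C-4.
Prefixes are listed alphabetically: fluoro, iodo.
Assembling the pieces gives 1-fluoro-2,4-diiodohexan-2-ol.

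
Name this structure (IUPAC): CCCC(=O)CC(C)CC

The longest chain bearing the carbonyl is 8 carbons long (octane).
The highest-priority functional group is a ketone (C=O on an internal carbon), so the name ends in -one.
Choose the numbering such that numbering from this end puts the carbonyl group at C-4 rather than C-5.
That gives the carbonyl at C-4; a methyl group at C-6.
The name is 6-methyloctan-4-one.

6-methyloctan-4-one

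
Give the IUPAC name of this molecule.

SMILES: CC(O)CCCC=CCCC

dec-6-en-2-ol

Counting along the main chain through the –OH group and the multiple bond gives 10 carbons: the parent is decane.
The principal characteristic group is an alcohol (–OH), named with the suffix -ol.
A C=C double bond in the chain gives the infix -ene-.
The numbering direction is chosen so that numbering from this end puts the hydroxyl group at C-2 rather than C-9.
That gives the hydroxyl at C-2; the double bond between C-6 and C-7.
Putting it together: dec-6-en-2-ol.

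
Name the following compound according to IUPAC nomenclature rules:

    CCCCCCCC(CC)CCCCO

The longest carbon chain that includes the –OH group has 12 carbons, so the parent hydride is dodecane.
The highest-priority functional group is an alcohol (–OH), so the name ends in -ol.
Number the chain so that numbering from this end puts the hydroxyl group at C-1 rather than C-12.
This places the hydroxyl at C-1; an ethyl group at C-5.
Assembling the pieces gives 5-ethyldodecan-1-ol.

5-ethyldodecan-1-ol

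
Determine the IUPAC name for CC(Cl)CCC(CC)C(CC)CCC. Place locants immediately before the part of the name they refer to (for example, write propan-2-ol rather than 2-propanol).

2-chloro-5,6-diethylnonane

The longest continuous carbon chain has 9 atoms, so the parent hydride is nonane.
The numbering direction is chosen so that the substituent locant set {2,5,6} is lower than {4,5,8} at the first point of difference.
That gives a chloro group at C-2; ethyl groups at C-5 and C-6.
Prefixes are listed alphabetically: chloro, ethyl.
Assembling the pieces gives 2-chloro-5,6-diethylnonane.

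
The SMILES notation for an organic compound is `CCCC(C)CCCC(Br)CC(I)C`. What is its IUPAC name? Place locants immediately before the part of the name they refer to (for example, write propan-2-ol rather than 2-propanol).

4-bromo-2-iodo-8-methylundecane

The longest carbon chain is 11 atoms: the parent is undecane.
Number the chain so that the substituent locant set {2,4,8} is lower than {4,8,10} at the first point of difference.
That gives a bromo group at C-4; an iodo group at C-2; a methyl group at C-8.
Prefixes are listed alphabetically: bromo, iodo, methyl.
Assembling the pieces gives 4-bromo-2-iodo-8-methylundecane.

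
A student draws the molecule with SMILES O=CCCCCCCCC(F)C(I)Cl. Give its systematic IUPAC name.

Counting along the main chain through the –CHO group gives 10 carbons: the parent is decane.
The highest-priority functional group is an aldehyde (terminal –CHO), so the name ends in -al.
Number the chain so that the aldehyde carbon is C-1 by definition.
This places a chloro group at C-10; a fluoro group at C-9; an iodo group at C-10.
The substituents are ordered alphabetically, ignoring any di-/tri- multipliers.
The name is 10-chloro-9-fluoro-10-iododecanal.

10-chloro-9-fluoro-10-iododecanal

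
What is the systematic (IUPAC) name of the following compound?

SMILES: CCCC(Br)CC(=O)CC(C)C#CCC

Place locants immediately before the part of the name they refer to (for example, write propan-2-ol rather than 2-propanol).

4-bromo-8-methyldodec-9-yn-6-one

Counting along the main chain through the carbonyl and the multiple bond gives 12 carbons: the parent is dodecane.
The highest-priority functional group is a ketone (C=O on an internal carbon), so the name ends in -one.
The chain contains a C≡C triple bond, so the unsaturation ending is -yne.
The numbering direction is chosen so that numbering from this end puts the carbonyl group at C-6 rather than C-7.
That gives the carbonyl at C-6; the triple bond between C-9 and C-10; a bromo group at C-4; a methyl group at C-8.
Substituent prefixes are cited in alphabetical order (multiplying prefixes like di-/tri- are ignored for ordering).
Assembling the pieces gives 4-bromo-8-methyldodec-9-yn-6-one.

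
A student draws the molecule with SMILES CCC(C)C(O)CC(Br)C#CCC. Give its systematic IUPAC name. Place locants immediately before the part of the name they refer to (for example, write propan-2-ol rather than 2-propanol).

The longest carbon chain that includes the –OH group and the multiple bond has 10 carbons, so the parent hydride is decane.
The highest-priority functional group is an alcohol (–OH), so the name ends in -ol.
There is one C≡C triple bond, indicated by the ending -yne.
Number the chain so that numbering from this end puts the hydroxyl group at C-4 rather than C-7.
That gives the hydroxyl at C-4; the triple bond between C-7 and C-8; a bromo group at C-6; a methyl group at C-3.
Substituent prefixes are cited in alphabetical order (multiplying prefixes like di-/tri- are ignored for ordering).
Assembling the pieces gives 6-bromo-3-methyldec-7-yn-4-ol.

6-bromo-3-methyldec-7-yn-4-ol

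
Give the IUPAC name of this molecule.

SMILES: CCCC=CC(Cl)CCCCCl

The longest chain bearing the multiple bond is 10 carbons long (decane).
A C=C double bond in the chain gives the infix -ene-.
Choose the numbering such that numbering from this end puts the double bond at C-4 rather than C-6.
This places the double bond between C-4 and C-5; chloro groups at C-6 and C-10.
The name is 6,10-dichlorodec-4-ene.

6,10-dichlorodec-4-ene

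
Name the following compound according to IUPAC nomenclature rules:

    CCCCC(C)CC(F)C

The longest continuous carbon chain has 8 atoms, so the parent hydride is octane.
Number the chain so that the substituent locant set {2,4} is lower than {5,7} at the first point of difference.
This places a fluoro group at C-2; a methyl group at C-4.
The substituents are ordered alphabetically, ignoring any di-/tri- multipliers.
Assembling the pieces gives 2-fluoro-4-methyloctane.

2-fluoro-4-methyloctane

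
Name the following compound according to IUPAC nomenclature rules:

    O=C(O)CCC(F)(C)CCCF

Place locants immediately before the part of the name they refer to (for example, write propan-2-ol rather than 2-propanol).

4,7-difluoro-4-methylheptanoic acid

The longest chain bearing the –COOH group is 7 carbons long (heptane).
The principal characteristic group is a carboxylic acid (terminal –COOH), named with the suffix -oic acid.
Number the chain so that the carboxylic acid carbon is C-1 by definition.
With this numbering: fluoro groups at C-4 and C-7; a methyl group at C-4.
The substituents are ordered alphabetically, ignoring any di-/tri- multipliers.
Assembling the pieces gives 4,7-difluoro-4-methylheptanoic acid.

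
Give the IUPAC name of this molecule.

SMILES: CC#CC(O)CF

The longest chain bearing the –OH group and the multiple bond is 5 carbons long (pentane).
An alcohol (–OH) is the principal characteristic group, giving the suffix -ol.
The chain contains a C≡C triple bond, so the unsaturation ending is -yne.
Number the chain so that numbering from this end puts the hydroxyl group at C-2 rather than C-4.
With this numbering: the hydroxyl at C-2; the triple bond between C-3 and C-4; a fluoro group at C-1.
Putting it together: 1-fluoropent-3-yn-2-ol.

1-fluoropent-3-yn-2-ol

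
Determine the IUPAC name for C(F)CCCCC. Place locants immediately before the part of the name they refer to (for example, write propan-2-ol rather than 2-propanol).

1-fluorohexane

The longest carbon chain is 6 atoms: the parent is hexane.
Number the chain so that the substituent locant set {1} is lower than {6} at the first point of difference.
With this numbering: a fluoro group at C-1.
Assembling the pieces gives 1-fluorohexane.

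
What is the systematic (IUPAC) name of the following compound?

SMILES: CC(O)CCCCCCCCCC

The longest carbon chain that includes the –OH group has 12 carbons, so the parent hydride is dodecane.
The principal characteristic group is an alcohol (–OH), named with the suffix -ol.
Choose the numbering such that numbering from this end puts the hydroxyl group at C-2 rather than C-11.
With this numbering: the hydroxyl at C-2.
Putting it together: dodecan-2-ol.

dodecan-2-ol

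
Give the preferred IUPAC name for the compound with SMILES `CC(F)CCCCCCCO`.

The longest carbon chain that includes the –OH group has 9 carbons, so the parent hydride is nonane.
The principal characteristic group is an alcohol (–OH), named with the suffix -ol.
The numbering direction is chosen so that numbering from this end puts the hydroxyl group at C-1 rather than C-9.
With this numbering: the hydroxyl at C-1; a fluoro group at C-8.
The name is 8-fluorononan-1-ol.

8-fluorononan-1-ol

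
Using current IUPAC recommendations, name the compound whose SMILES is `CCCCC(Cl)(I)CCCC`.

The longest continuous carbon chain has 9 atoms, so the parent hydride is nonane.
Both numbering directions give the same locant set; either may be used.
This places a chloro group at C-5; an iodo group at C-5.
Substituent prefixes are cited in alphabetical order (multiplying prefixes like di-/tri- are ignored for ordering).
The name is 5-chloro-5-iodononane.

5-chloro-5-iodononane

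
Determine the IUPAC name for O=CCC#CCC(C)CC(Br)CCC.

The longest carbon chain that includes the –CHO group and the multiple bond has 11 carbons, so the parent hydride is undecane.
The principal characteristic group is an aldehyde (terminal –CHO), named with the suffix -al.
The chain contains a C≡C triple bond, so the unsaturation ending is -yne.
The numbering direction is chosen so that the aldehyde carbon is C-1 by definition.
With this numbering: the triple bond between C-3 and C-4; a bromo group at C-8; a methyl group at C-6.
Prefixes are listed alphabetically: bromo, methyl.
Assembling the pieces gives 8-bromo-6-methylundec-3-ynal.

8-bromo-6-methylundec-3-ynal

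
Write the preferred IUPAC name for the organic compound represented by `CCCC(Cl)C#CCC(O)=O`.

Counting along the main chain through the –COOH group and the multiple bond gives 8 carbons: the parent is octane.
The highest-priority functional group is a carboxylic acid (terminal –COOH), so the name ends in -oic acid.
There is one C≡C triple bond, indicated by the ending -yne.
Number the chain so that the carboxylic acid carbon is C-1 by definition.
That gives the triple bond between C-3 and C-4; a chloro group at C-5.
The name is 5-chlorooct-3-ynoic acid.

5-chlorooct-3-ynoic acid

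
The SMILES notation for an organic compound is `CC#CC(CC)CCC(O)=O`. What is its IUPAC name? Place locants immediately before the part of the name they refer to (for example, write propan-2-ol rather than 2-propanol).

4-ethylhept-5-ynoic acid

Counting along the main chain through the –COOH group and the multiple bond gives 7 carbons: the parent is heptane.
The principal characteristic group is a carboxylic acid (terminal –COOH), named with the suffix -oic acid.
There is one C≡C triple bond, indicated by the ending -yne.
Number the chain so that the carboxylic acid carbon is C-1 by definition.
With this numbering: the triple bond between C-5 and C-6; an ethyl group at C-4.
Putting it together: 4-ethylhept-5-ynoic acid.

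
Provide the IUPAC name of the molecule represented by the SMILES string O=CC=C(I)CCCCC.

The longest chain bearing the –CHO group and the multiple bond is 8 carbons long (octane).
An aldehyde (terminal –CHO) is the principal characteristic group, giving the suffix -al.
The chain contains a C=C double bond, so the unsaturation ending is -ene.
Choose the numbering such that the aldehyde carbon is C-1 by definition.
This places the double bond between C-2 and C-3; an iodo group at C-3.
The name is 3-iodooct-2-enal.

3-iodooct-2-enal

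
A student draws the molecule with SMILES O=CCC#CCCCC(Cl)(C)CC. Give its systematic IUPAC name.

8-chloro-8-methyldec-3-ynal

The longest chain bearing the –CHO group and the multiple bond is 10 carbons long (decane).
The principal characteristic group is an aldehyde (terminal –CHO), named with the suffix -al.
A C≡C triple bond in the chain gives the infix -yne-.
Number the chain so that the aldehyde carbon is C-1 by definition.
This places the triple bond between C-3 and C-4; a chloro group at C-8; a methyl group at C-8.
Substituent prefixes are cited in alphabetical order (multiplying prefixes like di-/tri- are ignored for ordering).
Putting it together: 8-chloro-8-methyldec-3-ynal.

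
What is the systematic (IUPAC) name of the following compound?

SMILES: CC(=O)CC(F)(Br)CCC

4-bromo-4-fluoroheptan-2-one

Counting along the main chain through the carbonyl gives 7 carbons: the parent is heptane.
The principal characteristic group is a ketone (C=O on an internal carbon), named with the suffix -one.
The numbering direction is chosen so that numbering from this end puts the carbonyl group at C-2 rather than C-6.
This places the carbonyl at C-2; a bromo group at C-4; a fluoro group at C-4.
The substituents are ordered alphabetically, ignoring any di-/tri- multipliers.
Assembling the pieces gives 4-bromo-4-fluoroheptan-2-one.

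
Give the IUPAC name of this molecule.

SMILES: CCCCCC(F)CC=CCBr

1-bromo-5-fluorodec-2-ene

The longest carbon chain that includes the multiple bond has 10 carbons, so the parent hydride is decane.
There is one C=C double bond, indicated by the ending -ene.
Number the chain so that numbering from this end puts the double bond at C-2 rather than C-8.
This places the double bond between C-2 and C-3; a bromo group at C-1; a fluoro group at C-5.
The substituents are ordered alphabetically, ignoring any di-/tri- multipliers.
Assembling the pieces gives 1-bromo-5-fluorodec-2-ene.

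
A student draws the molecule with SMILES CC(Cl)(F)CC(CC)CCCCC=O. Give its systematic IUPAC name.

8-chloro-6-ethyl-8-fluorononanal

Counting along the main chain through the –CHO group gives 9 carbons: the parent is nonane.
The highest-priority functional group is an aldehyde (terminal –CHO), so the name ends in -al.
Number the chain so that the aldehyde carbon is C-1 by definition.
This places a chloro group at C-8; an ethyl group at C-6; a fluoro group at C-8.
Substituent prefixes are cited in alphabetical order (multiplying prefixes like di-/tri- are ignored for ordering).
Assembling the pieces gives 8-chloro-6-ethyl-8-fluorononanal.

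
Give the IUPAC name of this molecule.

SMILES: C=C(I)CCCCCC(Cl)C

8-chloro-2-iodonon-1-ene

Counting along the main chain through the multiple bond gives 9 carbons: the parent is nonane.
There is one C=C double bond, indicated by the ending -ene.
Number the chain so that numbering from this end puts the double bond at C-1 rather than C-8.
That gives the double bond between C-1 and C-2; a chloro group at C-8; an iodo group at C-2.
Prefixes are listed alphabetically: chloro, iodo.
Putting it together: 8-chloro-2-iodonon-1-ene.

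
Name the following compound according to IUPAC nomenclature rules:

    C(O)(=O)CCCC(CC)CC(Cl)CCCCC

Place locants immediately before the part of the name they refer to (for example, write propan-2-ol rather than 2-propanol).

7-chloro-5-ethyldodecanoic acid

The longest carbon chain that includes the –COOH group has 12 carbons, so the parent hydride is dodecane.
A carboxylic acid (terminal –COOH) is the principal characteristic group, giving the suffix -oic acid.
Number the chain so that the carboxylic acid carbon is C-1 by definition.
That gives a chloro group at C-7; an ethyl group at C-5.
Substituent prefixes are cited in alphabetical order (multiplying prefixes like di-/tri- are ignored for ordering).
Putting it together: 7-chloro-5-ethyldodecanoic acid.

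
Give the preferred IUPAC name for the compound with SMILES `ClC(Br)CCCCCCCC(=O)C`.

The longest carbon chain that includes the carbonyl has 10 carbons, so the parent hydride is decane.
The highest-priority functional group is a ketone (C=O on an internal carbon), so the name ends in -one.
Choose the numbering such that numbering from this end puts the carbonyl group at C-2 rather than C-9.
With this numbering: the carbonyl at C-2; a bromo group at C-10; a chloro group at C-10.
Substituent prefixes are cited in alphabetical order (multiplying prefixes like di-/tri- are ignored for ordering).
Putting it together: 10-bromo-10-chlorodecan-2-one.

10-bromo-10-chlorodecan-2-one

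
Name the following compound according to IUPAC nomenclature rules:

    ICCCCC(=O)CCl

The longest carbon chain that includes the carbonyl has 6 carbons, so the parent hydride is hexane.
The principal characteristic group is a ketone (C=O on an internal carbon), named with the suffix -one.
Number the chain so that numbering from this end puts the carbonyl group at C-2 rather than C-5.
That gives the carbonyl at C-2; a chloro group at C-1; an iodo group at C-6.
The substituents are ordered alphabetically, ignoring any di-/tri- multipliers.
The name is 1-chloro-6-iodohexan-2-one.

1-chloro-6-iodohexan-2-one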